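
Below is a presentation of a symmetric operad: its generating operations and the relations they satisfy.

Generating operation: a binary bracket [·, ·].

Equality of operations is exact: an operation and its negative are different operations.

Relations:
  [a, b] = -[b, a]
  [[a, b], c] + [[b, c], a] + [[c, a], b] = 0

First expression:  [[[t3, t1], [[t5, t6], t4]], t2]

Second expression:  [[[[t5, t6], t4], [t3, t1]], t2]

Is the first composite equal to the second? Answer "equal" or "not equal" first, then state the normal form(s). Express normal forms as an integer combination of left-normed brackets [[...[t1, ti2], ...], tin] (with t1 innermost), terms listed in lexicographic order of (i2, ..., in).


not equal; the first gives [[[[[t1, t3], t4], t5], t6], t2] - [[[[[t1, t3], t4], t6], t5], t2] - [[[[[t1, t3], t5], t6], t4], t2] + [[[[[t1, t3], t6], t5], t4], t2] and the second -[[[[[t1, t3], t4], t5], t6], t2] + [[[[[t1, t3], t4], t6], t5], t2] + [[[[[t1, t3], t5], t6], t4], t2] - [[[[[t1, t3], t6], t5], t4], t2]

In normal form, the first expression is [[[[[t1, t3], t4], t5], t6], t2] - [[[[[t1, t3], t4], t6], t5], t2] - [[[[[t1, t3], t5], t6], t4], t2] + [[[[[t1, t3], t6], t5], t4], t2]
In normal form, the second expression is -[[[[[t1, t3], t4], t5], t6], t2] + [[[[[t1, t3], t4], t6], t5], t2] + [[[[[t1, t3], t5], t6], t4], t2] - [[[[[t1, t3], t6], t5], t4], t2]
Distinct normal forms: not equal.


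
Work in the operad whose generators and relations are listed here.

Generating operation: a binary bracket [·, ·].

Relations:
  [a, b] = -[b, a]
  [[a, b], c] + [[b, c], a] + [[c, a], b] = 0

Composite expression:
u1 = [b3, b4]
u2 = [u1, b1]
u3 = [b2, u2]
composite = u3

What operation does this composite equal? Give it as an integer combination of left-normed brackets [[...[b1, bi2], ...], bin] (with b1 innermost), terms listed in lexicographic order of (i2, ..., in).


Skip Jacobi rewriting: expand, keep b1-initial words, read off terms.
Composite bracket: [b2, [[b3, b4], b1]]
Expanding via [a, b] = ab - ba: 8 signed words (2^3 = 8).
Collect the words opening with b1:
  b1b3b4b2 (sign +1) contributes +[[[b1, b3], b4], b2]
  b1b4b3b2 (sign -1) contributes -[[[b1, b4], b3], b2]

[[[b1, b3], b4], b2] - [[[b1, b4], b3], b2]


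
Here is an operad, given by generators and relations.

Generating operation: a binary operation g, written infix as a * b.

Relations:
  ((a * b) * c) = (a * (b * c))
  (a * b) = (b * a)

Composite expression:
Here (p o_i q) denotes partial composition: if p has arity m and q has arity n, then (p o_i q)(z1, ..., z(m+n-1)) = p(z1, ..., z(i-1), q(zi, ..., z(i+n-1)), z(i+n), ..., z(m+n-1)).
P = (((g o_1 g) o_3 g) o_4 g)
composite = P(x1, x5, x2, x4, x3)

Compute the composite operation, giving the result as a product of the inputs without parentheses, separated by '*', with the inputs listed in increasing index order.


Both nesting and order wash out for g; what remains is which x's occur.
(x1 * x5) spells out as x1 * x5
(x4 * x3) spells out as x4 * x3
(x2 * (x4 * x3)) spells out as x2 * x4 * x3
((x1 * x5) * (x2 * (x4 * x3))) spells out as x1 * x5 * x2 * x4 * x3
rearranged into index order: x1 * x2 * x3 * x4 * x5

x1 * x2 * x3 * x4 * x5


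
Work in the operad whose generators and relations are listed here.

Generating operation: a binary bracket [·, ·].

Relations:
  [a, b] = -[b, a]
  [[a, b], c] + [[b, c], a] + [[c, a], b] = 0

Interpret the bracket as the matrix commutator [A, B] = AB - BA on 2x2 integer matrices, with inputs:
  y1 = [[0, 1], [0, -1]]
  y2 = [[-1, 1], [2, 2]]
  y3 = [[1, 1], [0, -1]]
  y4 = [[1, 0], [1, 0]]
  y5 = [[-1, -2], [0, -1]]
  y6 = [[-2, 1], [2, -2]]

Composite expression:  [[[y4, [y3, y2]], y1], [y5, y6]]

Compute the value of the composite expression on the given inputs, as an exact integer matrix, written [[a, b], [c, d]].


[[0, -120], [-64, 0]]

[y3, y2] = [[2, 5], [-4, -2]]
[y4, [y3, y2]] = [[-5, 5], [8, 5]]
[[y4, [y3, y2]], y1] = [[-8, -15], [8, 8]]
[y5, y6] = [[-4, 0], [0, 4]]
[[[y4, [y3, y2]], y1], [y5, y6]] = [[0, -120], [-64, 0]]


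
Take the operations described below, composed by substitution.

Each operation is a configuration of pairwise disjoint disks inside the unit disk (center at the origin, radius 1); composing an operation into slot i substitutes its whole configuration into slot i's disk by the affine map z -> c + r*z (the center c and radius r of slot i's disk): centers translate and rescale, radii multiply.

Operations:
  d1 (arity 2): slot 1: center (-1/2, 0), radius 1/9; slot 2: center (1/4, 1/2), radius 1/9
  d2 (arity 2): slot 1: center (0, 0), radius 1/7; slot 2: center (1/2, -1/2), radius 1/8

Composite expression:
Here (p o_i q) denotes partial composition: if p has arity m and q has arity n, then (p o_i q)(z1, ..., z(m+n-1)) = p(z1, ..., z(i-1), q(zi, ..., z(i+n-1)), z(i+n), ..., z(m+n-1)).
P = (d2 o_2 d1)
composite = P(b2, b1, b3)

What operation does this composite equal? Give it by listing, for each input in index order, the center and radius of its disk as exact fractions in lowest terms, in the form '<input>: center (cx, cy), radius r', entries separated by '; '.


b1: center (7/16, -1/2), radius 1/72; b2: center (0, 0), radius 1/7; b3: center (17/32, -7/16), radius 1/72

Only the slot chain above each b matters under d2; compose those maps.
for b2, the 1-step affine chain lands on center (0, 0), radius 1/7
for b1, the 2-step affine chain lands on center (7/16, -1/2), radius 1/72
for b3, the 2-step affine chain lands on center (17/32, -7/16), radius 1/72


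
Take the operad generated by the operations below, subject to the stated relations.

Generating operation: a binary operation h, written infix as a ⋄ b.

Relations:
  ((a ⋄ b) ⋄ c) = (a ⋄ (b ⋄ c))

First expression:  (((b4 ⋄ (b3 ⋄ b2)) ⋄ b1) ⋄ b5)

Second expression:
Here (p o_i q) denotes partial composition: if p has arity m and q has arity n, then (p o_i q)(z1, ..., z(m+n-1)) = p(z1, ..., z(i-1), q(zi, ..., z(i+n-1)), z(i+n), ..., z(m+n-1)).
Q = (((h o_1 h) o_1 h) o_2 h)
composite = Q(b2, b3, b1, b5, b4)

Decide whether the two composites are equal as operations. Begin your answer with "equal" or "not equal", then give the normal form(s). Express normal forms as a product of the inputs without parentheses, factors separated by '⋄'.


not equal; the first gives b4 ⋄ b3 ⋄ b2 ⋄ b1 ⋄ b5 and the second b2 ⋄ b3 ⋄ b1 ⋄ b5 ⋄ b4

In normal form, the first expression is b4 ⋄ b3 ⋄ b2 ⋄ b1 ⋄ b5
In normal form, the second expression is b2 ⋄ b3 ⋄ b1 ⋄ b5 ⋄ b4
They disagree, so not equal.


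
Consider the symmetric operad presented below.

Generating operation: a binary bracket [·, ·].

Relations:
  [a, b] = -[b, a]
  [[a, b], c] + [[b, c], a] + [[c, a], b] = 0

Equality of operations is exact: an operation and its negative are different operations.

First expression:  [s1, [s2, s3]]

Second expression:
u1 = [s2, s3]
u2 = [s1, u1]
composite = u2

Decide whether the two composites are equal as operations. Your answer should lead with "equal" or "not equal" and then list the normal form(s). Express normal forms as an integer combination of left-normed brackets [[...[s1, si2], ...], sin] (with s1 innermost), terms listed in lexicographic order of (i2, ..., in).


equal — both sides give [[s1, s2], s3] - [[s1, s3], s2]


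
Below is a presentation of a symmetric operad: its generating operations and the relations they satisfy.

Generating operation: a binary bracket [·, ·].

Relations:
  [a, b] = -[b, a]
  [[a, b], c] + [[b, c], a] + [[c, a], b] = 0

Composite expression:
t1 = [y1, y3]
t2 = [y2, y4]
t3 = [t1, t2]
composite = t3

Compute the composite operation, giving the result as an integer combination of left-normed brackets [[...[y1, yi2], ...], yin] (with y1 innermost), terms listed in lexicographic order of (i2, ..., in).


Left-normed coefficients sit on the y1-initial expansion words.
Composite bracket: [[y1, y3], [y2, y4]]
Expanding via [a, b] = ab - ba: 8 signed words (2^3 = 8).
Only words starting with y1 matter:
  word y1y3y2y4 has sign +1, contributing +[[[y1, y3], y2], y4]
  word y1y3y4y2 has sign -1, contributing -[[[y1, y3], y4], y2]

[[[y1, y3], y2], y4] - [[[y1, y3], y4], y2]


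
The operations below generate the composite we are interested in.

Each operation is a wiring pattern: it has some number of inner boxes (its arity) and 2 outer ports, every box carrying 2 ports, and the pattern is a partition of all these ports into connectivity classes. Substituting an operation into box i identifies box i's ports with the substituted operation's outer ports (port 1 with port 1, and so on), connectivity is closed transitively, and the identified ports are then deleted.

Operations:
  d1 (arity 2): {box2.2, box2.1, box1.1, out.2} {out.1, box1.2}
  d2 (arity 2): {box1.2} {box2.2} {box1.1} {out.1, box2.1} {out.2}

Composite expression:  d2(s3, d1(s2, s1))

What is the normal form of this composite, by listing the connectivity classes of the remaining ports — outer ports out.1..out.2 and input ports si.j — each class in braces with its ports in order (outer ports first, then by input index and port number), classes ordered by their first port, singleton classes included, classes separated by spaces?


Connectivity passes through glued d2-boundaries; trace each wire chain.
the subtree at d1 composes to {out.1, s2.2} {out.2, s1.1, s1.2, s2.1} on (s2, s1); out.j = own outer ports
the subtree at d2 composes to {out.1, s2.2} {out.2} {s1.1, s1.2, s2.1} {s3.1} {s3.2} on (s3, s2, s1); out.j = own outer ports

{out.1, s2.2} {out.2} {s1.1, s1.2, s2.1} {s3.1} {s3.2}


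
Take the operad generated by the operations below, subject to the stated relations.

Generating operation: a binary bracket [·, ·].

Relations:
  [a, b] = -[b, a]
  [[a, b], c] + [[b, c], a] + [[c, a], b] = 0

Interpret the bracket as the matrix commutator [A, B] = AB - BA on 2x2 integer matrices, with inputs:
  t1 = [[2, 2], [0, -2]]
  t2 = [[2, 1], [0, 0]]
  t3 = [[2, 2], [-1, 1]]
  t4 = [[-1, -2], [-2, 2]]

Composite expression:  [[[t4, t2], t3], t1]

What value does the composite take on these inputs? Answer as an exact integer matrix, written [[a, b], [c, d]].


[t4, t2] = [[2, 1], [-4, -2]]
[[t4, t2], t3] = [[7, 7], [0, -7]]
[[[t4, t2], t3], t1] = [[0, 0], [0, 0]]

[[0, 0], [0, 0]]


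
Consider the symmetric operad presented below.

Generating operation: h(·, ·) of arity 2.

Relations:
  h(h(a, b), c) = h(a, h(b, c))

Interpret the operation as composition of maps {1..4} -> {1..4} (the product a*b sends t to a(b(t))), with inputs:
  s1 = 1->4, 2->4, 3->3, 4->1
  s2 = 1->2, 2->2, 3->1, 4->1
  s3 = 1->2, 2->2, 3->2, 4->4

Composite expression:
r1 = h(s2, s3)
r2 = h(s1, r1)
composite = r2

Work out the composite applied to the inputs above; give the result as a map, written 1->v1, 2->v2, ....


1->4, 2->4, 3->4, 4->4


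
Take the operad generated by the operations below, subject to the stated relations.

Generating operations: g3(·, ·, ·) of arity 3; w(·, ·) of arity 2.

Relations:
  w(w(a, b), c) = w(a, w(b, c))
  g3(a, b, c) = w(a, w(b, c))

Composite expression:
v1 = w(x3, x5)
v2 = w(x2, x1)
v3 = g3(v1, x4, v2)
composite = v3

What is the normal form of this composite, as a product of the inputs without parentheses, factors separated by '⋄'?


All parenthesizations of g3 agree; list the x-inputs left to right.
w(x3, x5) collapses to x3 ⋄ x5
w(x2, x1) collapses to x2 ⋄ x1
g3(w(x3, x5), x4, w(x2, x1)) collapses to x3 ⋄ x5 ⋄ x4 ⋄ x2 ⋄ x1

x3 ⋄ x5 ⋄ x4 ⋄ x2 ⋄ x1


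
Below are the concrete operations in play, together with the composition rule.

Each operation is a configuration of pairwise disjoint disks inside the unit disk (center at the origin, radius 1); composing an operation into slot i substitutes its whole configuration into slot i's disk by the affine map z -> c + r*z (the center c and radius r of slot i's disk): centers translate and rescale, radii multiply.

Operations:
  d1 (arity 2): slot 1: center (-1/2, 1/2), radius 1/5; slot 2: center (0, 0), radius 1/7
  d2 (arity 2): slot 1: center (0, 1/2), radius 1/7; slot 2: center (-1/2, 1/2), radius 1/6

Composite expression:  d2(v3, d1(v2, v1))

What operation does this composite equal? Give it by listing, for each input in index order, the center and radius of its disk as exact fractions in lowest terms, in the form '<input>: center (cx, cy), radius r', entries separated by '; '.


v1: center (-1/2, 1/2), radius 1/42; v2: center (-7/12, 7/12), radius 1/30; v3: center (0, 1/2), radius 1/7


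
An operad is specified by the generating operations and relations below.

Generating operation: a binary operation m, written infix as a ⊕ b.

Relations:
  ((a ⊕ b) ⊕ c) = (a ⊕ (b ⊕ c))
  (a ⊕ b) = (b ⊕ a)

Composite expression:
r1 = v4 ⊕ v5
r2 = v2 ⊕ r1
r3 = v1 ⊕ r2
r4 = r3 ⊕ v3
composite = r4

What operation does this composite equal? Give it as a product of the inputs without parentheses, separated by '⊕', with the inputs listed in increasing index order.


v1 ⊕ v2 ⊕ v3 ⊕ v4 ⊕ v5

Reordering under m is free, so list the v-inputs canonically.
(v4 ⊕ v5) linearizes to v4 ⊕ v5
(v2 ⊕ (v4 ⊕ v5)) linearizes to v2 ⊕ v4 ⊕ v5
(v1 ⊕ (v2 ⊕ (v4 ⊕ v5))) linearizes to v1 ⊕ v2 ⊕ v4 ⊕ v5
((v1 ⊕ (v2 ⊕ (v4 ⊕ v5))) ⊕ v3) linearizes to v1 ⊕ v2 ⊕ v4 ⊕ v5 ⊕ v3
rearranged into index order: v1 ⊕ v2 ⊕ v3 ⊕ v4 ⊕ v5


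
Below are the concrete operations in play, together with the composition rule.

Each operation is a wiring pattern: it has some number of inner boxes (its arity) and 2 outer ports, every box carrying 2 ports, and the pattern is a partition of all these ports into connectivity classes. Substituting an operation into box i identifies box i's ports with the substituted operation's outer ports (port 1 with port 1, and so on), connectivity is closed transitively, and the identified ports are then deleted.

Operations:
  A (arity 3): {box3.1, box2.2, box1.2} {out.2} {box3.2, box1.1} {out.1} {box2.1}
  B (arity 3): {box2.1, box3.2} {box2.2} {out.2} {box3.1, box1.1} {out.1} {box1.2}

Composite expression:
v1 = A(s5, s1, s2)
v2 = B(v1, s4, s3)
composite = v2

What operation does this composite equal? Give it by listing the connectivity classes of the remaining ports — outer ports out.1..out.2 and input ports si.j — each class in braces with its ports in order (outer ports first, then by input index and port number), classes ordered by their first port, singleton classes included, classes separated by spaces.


Treat the ports identified at B as solder joints: merge, then drop.
stage A: inputs (s5, s1, s2), connectivity {out.1} {out.2} {s1.1} {s1.2, s2.1, s5.2} {s2.2, s5.1}, out.j its boundary
stage B: inputs (s5, s1, s2, s4, s3), connectivity {out.1} {out.2} {s1.1} {s1.2, s2.1, s5.2} {s2.2, s5.1} {s3.1} {s3.2, s4.1} {s4.2}, out.j its boundary

{out.1} {out.2} {s1.1} {s1.2, s2.1, s5.2} {s2.2, s5.1} {s3.1} {s3.2, s4.1} {s4.2}


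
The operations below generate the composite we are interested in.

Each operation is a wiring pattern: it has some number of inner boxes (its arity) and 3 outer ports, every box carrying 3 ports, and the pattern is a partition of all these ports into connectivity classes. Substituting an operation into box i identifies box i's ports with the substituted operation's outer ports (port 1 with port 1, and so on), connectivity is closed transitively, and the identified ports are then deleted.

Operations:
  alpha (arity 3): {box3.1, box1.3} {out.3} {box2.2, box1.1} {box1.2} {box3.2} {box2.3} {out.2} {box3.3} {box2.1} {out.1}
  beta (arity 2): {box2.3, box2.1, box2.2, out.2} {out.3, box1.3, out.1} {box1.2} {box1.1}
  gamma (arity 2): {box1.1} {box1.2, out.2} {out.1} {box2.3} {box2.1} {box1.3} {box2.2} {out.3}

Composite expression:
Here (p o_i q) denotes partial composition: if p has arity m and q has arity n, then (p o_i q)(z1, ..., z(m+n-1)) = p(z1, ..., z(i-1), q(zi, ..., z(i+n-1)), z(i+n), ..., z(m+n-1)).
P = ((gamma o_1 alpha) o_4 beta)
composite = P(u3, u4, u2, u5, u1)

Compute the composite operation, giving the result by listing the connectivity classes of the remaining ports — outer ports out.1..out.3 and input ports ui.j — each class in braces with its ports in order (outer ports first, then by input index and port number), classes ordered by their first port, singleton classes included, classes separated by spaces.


Two ports join when wires chain via gamma-identified ports.
alpha over (u3, u4, u2) gives {out.1} {out.2} {out.3} {u2.1, u3.3} {u2.2} {u2.3} {u3.1, u4.2} {u3.2} {u4.1} {u4.3}, out.j being that stage's outer ports
beta over (u5, u1) gives {out.1, out.3, u5.3} {out.2, u1.1, u1.2, u1.3} {u5.1} {u5.2}, out.j being that stage's outer ports
gamma over (u3, u4, u2, u5, u1) gives {out.1} {out.2} {out.3} {u1.1, u1.2, u1.3} {u2.1, u3.3} {u2.2} {u2.3} {u3.1, u4.2} {u3.2} {u4.1} {u4.3} {u5.1} {u5.2} {u5.3}, out.j being that stage's outer ports

{out.1} {out.2} {out.3} {u1.1, u1.2, u1.3} {u2.1, u3.3} {u2.2} {u2.3} {u3.1, u4.2} {u3.2} {u4.1} {u4.3} {u5.1} {u5.2} {u5.3}


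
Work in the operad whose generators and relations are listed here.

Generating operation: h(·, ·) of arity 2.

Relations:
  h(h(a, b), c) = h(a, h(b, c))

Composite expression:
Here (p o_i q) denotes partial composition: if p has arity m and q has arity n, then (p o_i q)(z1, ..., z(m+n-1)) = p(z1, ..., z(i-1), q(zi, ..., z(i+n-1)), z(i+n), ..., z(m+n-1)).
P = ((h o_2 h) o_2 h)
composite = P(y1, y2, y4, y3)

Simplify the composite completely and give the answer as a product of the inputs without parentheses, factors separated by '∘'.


Every regrouping of h is equal, so read the y-inputs in written order.
h(y2, y4) unparenthesizes to y2 ∘ y4
h(h(y2, y4), y3) unparenthesizes to y2 ∘ y4 ∘ y3
h(y1, h(h(y2, y4), y3)) unparenthesizes to y1 ∘ y2 ∘ y4 ∘ y3

y1 ∘ y2 ∘ y4 ∘ y3


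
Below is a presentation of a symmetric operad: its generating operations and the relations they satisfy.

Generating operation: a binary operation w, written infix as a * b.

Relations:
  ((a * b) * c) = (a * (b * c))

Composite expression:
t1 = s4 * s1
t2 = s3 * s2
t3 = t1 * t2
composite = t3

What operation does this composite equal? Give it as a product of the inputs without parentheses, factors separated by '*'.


s4 * s1 * s3 * s2

Associativity of w dissolves the nesting; only the s-input order survives.
(s4 * s1) unparenthesizes to s4 * s1
(s3 * s2) unparenthesizes to s3 * s2
((s4 * s1) * (s3 * s2)) unparenthesizes to s4 * s1 * s3 * s2


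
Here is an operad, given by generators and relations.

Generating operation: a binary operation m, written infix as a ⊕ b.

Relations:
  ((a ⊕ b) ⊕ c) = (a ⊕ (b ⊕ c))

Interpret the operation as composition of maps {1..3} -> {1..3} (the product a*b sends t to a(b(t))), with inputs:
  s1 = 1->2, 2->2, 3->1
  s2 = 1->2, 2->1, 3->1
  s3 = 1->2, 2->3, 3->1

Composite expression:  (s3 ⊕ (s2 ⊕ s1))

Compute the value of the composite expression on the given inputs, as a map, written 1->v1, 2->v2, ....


1->2, 2->2, 3->3

(s2 ⊕ s1) = 1->1, 2->1, 3->2
(s3 ⊕ (s2 ⊕ s1)) = 1->2, 2->2, 3->3


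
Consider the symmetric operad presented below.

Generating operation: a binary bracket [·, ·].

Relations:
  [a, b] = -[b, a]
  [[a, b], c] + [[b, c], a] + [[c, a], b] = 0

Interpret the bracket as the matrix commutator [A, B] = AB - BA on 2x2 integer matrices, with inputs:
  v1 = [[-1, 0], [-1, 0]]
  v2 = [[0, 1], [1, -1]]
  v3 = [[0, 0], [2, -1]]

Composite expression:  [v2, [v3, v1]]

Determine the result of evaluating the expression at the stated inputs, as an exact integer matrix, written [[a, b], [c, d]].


[[-1, 0], [1, 1]]

[v3, v1] = [[0, 0], [-1, 0]]
[v2, [v3, v1]] = [[-1, 0], [1, 1]]


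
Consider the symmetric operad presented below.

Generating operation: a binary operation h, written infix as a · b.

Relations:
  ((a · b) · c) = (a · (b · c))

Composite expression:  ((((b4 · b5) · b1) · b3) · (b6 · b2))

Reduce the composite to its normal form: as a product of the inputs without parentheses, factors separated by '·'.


The h-tree's shape is irrelevant; the b-reading-order decides.
(b4 · b5) spells out as b4 · b5
((b4 · b5) · b1) spells out as b4 · b5 · b1
(((b4 · b5) · b1) · b3) spells out as b4 · b5 · b1 · b3
(b6 · b2) spells out as b6 · b2
((((b4 · b5) · b1) · b3) · (b6 · b2)) spells out as b4 · b5 · b1 · b3 · b6 · b2

b4 · b5 · b1 · b3 · b6 · b2


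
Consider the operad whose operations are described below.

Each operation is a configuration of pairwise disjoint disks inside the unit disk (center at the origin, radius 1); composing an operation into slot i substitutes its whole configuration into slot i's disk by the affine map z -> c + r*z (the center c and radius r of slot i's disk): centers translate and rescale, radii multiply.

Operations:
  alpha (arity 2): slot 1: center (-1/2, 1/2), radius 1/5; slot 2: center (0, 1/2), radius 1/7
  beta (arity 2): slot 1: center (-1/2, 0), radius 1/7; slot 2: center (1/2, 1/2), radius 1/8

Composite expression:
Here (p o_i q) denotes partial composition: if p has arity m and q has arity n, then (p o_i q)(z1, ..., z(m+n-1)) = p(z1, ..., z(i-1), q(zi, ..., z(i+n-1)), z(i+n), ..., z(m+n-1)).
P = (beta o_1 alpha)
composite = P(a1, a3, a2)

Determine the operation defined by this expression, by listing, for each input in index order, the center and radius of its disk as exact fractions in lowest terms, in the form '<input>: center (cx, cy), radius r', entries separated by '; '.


a1: center (-4/7, 1/14), radius 1/35; a2: center (1/2, 1/2), radius 1/8; a3: center (-1/2, 1/14), radius 1/49

Affine substitution under beta: radii multiply and a-centers shift.
a1: after 2 affine steps, its disk has center (-4/7, 1/14), radius 1/35
a3: after 2 affine steps, its disk has center (-1/2, 1/14), radius 1/49
a2: after 1 affine step, its disk has center (1/2, 1/2), radius 1/8


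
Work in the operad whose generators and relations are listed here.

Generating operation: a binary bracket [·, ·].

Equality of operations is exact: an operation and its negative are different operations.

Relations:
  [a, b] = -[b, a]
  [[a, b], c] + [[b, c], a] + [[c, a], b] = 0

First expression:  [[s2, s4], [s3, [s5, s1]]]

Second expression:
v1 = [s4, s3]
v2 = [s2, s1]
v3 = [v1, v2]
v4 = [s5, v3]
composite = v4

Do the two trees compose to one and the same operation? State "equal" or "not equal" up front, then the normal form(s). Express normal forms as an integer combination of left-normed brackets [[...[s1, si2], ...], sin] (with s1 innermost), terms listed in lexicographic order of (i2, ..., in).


not equal; the first gives -[[[[s1, s5], s3], s2], s4] + [[[[s1, s5], s3], s4], s2] and the second [[[[s1, s2], s3], s4], s5] - [[[[s1, s2], s4], s3], s5]

Reducing the first expression gives -[[[[s1, s5], s3], s2], s4] + [[[[s1, s5], s3], s4], s2]
Reducing the second expression gives [[[[s1, s2], s3], s4], s5] - [[[[s1, s2], s4], s3], s5]
The forms do not match — not equal.


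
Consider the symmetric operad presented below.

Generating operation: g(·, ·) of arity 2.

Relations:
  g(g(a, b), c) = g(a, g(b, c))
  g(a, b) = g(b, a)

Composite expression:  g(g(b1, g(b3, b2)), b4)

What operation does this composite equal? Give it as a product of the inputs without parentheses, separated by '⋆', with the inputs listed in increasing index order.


b1 ⋆ b2 ⋆ b3 ⋆ b4

Both nesting and order wash out for g; what remains is which b's occur.
g(b3, b2) collapses to b3 ⋆ b2
g(b1, g(b3, b2)) collapses to b1 ⋆ b3 ⋆ b2
g(g(b1, g(b3, b2)), b4) collapses to b1 ⋆ b3 ⋆ b2 ⋆ b4
commutativity sorts the factors: b1 ⋆ b2 ⋆ b3 ⋆ b4


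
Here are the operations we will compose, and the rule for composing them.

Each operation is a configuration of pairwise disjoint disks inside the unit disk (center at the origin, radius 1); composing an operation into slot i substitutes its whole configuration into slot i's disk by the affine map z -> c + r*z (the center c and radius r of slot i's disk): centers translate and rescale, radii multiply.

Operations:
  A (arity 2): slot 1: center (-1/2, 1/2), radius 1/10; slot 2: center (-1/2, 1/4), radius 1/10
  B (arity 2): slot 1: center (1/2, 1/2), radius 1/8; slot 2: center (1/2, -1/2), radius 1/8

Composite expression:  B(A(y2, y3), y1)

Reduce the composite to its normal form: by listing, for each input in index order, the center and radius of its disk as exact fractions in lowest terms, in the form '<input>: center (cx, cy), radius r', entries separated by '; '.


y1: center (1/2, -1/2), radius 1/8; y2: center (7/16, 9/16), radius 1/80; y3: center (7/16, 17/32), radius 1/80


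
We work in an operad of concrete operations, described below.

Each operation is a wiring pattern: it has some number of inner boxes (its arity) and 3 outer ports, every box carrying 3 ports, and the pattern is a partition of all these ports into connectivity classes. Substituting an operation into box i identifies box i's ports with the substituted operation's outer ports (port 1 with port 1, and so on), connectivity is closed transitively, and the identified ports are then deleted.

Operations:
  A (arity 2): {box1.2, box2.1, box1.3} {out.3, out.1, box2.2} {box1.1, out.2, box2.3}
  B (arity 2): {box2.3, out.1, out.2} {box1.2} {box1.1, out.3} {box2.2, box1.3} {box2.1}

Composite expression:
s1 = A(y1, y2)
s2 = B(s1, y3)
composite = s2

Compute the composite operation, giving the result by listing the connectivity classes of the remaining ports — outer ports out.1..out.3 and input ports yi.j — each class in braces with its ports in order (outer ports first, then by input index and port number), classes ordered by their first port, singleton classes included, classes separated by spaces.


{out.1, out.2, y3.3} {out.3, y2.2, y3.2} {y1.1, y2.3} {y1.2, y1.3, y2.1} {y3.1}


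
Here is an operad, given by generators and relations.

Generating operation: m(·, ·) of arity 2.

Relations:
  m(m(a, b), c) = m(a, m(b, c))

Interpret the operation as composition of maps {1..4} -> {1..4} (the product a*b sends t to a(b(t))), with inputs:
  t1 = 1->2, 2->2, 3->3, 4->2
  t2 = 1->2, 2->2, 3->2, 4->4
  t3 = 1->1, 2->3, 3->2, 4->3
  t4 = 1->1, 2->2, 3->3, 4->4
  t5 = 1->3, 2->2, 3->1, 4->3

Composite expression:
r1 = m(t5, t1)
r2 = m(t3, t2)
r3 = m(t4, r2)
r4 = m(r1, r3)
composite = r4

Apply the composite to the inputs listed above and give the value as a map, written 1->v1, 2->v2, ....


1->1, 2->1, 3->1, 4->1


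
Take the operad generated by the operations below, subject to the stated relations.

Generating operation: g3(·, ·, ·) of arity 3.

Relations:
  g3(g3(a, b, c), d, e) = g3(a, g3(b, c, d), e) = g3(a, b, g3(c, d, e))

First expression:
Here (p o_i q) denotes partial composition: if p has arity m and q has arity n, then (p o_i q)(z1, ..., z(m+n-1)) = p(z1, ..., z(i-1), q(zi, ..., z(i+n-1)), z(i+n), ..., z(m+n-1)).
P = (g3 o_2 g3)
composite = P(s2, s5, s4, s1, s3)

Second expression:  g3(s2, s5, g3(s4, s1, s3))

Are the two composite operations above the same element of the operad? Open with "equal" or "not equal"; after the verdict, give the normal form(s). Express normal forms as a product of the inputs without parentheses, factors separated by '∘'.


equal; both compose to s2 ∘ s5 ∘ s4 ∘ s1 ∘ s3


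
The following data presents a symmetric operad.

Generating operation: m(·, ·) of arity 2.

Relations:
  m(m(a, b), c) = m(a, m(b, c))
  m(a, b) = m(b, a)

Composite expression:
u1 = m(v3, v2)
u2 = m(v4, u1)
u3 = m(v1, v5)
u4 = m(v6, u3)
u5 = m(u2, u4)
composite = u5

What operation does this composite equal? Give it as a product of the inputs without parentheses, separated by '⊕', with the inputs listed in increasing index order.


v1 ⊕ v2 ⊕ v3 ⊕ v4 ⊕ v5 ⊕ v6

Shape and order are irrelevant to m; the v-input set decides.
m(v3, v2) collapses to v3 ⊕ v2
m(v4, m(v3, v2)) collapses to v4 ⊕ v3 ⊕ v2
m(v1, v5) collapses to v1 ⊕ v5
m(v6, m(v1, v5)) collapses to v6 ⊕ v1 ⊕ v5
m(m(v4, m(v3, v2)), m(v6, m(v1, v5))) collapses to v4 ⊕ v3 ⊕ v2 ⊕ v6 ⊕ v1 ⊕ v5
sorting the factors by input index: v1 ⊕ v2 ⊕ v3 ⊕ v4 ⊕ v5 ⊕ v6


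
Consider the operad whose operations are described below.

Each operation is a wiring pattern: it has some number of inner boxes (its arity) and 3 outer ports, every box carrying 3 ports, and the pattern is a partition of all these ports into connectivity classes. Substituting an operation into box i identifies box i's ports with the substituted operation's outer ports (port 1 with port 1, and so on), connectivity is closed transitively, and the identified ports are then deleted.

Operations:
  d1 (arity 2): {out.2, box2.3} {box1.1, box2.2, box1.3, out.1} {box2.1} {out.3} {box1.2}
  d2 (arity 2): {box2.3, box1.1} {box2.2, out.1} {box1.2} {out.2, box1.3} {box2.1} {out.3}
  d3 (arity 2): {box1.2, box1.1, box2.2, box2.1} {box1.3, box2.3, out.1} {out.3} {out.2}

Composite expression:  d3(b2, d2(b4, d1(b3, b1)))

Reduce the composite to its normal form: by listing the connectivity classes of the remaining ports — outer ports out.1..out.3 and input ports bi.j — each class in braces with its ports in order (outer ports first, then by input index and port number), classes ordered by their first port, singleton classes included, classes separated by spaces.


{out.1, b2.3} {out.2} {out.3} {b1.1} {b1.2, b3.1, b3.3} {b1.3, b2.1, b2.2, b4.3} {b3.2} {b4.1} {b4.2}

Two ports join when wires chain via d3-identified ports.
the subtree at d1 composes to {out.1, b1.2, b3.1, b3.3} {out.2, b1.3} {out.3} {b1.1} {b3.2} on (b3, b1); out.j = own outer ports
the subtree at d2 composes to {out.1, b1.3} {out.2, b4.3} {out.3} {b1.1} {b1.2, b3.1, b3.3} {b3.2} {b4.1} {b4.2} on (b4, b3, b1); out.j = own outer ports
the subtree at d3 composes to {out.1, b2.3} {out.2} {out.3} {b1.1} {b1.2, b3.1, b3.3} {b1.3, b2.1, b2.2, b4.3} {b3.2} {b4.1} {b4.2} on (b2, b4, b3, b1); out.j = own outer ports


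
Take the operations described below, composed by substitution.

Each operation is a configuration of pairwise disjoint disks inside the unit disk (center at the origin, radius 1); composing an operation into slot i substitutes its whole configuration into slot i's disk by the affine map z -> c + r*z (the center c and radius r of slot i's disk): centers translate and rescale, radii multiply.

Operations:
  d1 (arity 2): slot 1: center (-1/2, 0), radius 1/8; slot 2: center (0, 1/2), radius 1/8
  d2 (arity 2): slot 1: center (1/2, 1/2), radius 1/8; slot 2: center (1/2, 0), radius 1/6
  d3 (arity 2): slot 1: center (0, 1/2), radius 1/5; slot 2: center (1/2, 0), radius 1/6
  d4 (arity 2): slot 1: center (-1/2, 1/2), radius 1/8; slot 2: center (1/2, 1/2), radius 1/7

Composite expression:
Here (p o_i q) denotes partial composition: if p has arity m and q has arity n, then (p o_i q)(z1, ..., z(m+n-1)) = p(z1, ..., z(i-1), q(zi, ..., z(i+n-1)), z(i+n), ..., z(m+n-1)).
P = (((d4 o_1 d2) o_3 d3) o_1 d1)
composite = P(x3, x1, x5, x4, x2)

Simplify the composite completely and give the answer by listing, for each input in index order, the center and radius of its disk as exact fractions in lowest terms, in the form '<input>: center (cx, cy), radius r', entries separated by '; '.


x1: center (-7/16, 73/128), radius 1/512; x2: center (4/7, 1/2), radius 1/42; x3: center (-57/128, 9/16), radius 1/512; x4: center (1/2, 4/7), radius 1/35; x5: center (-7/16, 1/2), radius 1/48

Affine substitution under d4: radii multiply and x-centers shift.
for x3, the 3-step affine chain lands on center (-57/128, 9/16), radius 1/512
for x1, the 3-step affine chain lands on center (-7/16, 73/128), radius 1/512
for x5, the 2-step affine chain lands on center (-7/16, 1/2), radius 1/48
for x4, the 2-step affine chain lands on center (1/2, 4/7), radius 1/35
for x2, the 2-step affine chain lands on center (4/7, 1/2), radius 1/42


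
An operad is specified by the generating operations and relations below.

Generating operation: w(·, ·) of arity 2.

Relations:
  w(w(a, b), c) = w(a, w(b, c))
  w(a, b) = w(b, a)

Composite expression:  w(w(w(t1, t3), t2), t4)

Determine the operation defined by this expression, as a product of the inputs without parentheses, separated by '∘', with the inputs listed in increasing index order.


t1 ∘ t2 ∘ t3 ∘ t4

With w associative and commutative, the t-input set is all that matters.
w(t1, t3) reduces to t1 ∘ t3
w(w(t1, t3), t2) reduces to t1 ∘ t3 ∘ t2
w(w(w(t1, t3), t2), t4) reduces to t1 ∘ t3 ∘ t2 ∘ t4
the factors in increasing index order: t1 ∘ t2 ∘ t3 ∘ t4


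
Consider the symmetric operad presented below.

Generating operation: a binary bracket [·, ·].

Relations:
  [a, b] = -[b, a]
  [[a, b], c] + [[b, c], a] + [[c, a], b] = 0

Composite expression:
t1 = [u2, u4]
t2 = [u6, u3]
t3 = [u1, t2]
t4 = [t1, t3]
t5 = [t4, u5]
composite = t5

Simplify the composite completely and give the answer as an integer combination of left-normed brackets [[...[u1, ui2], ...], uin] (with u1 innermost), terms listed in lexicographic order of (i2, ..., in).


[[[[[u1, u3], u6], u2], u4], u5] - [[[[[u1, u3], u6], u4], u2], u5] - [[[[[u1, u6], u3], u2], u4], u5] + [[[[[u1, u6], u3], u4], u2], u5]

In the tensor algebra, words opening u1 carry the u1-anchored form.
Composite bracket: [[[u2, u4], [u1, [u6, u3]]], u5]
The bracket unfolds into 32 signed words via [a, b] = ab - ba (2^5 = 32).
Words beginning with u1 determine it all:
  from u1u3u6u2u4u5, sign +1: term +[[[[[u1, u3], u6], u2], u4], u5]
  from u1u3u6u4u2u5, sign -1: term -[[[[[u1, u3], u6], u4], u2], u5]
  from u1u6u3u2u4u5, sign -1: term -[[[[[u1, u6], u3], u2], u4], u5]
  from u1u6u3u4u2u5, sign +1: term +[[[[[u1, u6], u3], u4], u2], u5]


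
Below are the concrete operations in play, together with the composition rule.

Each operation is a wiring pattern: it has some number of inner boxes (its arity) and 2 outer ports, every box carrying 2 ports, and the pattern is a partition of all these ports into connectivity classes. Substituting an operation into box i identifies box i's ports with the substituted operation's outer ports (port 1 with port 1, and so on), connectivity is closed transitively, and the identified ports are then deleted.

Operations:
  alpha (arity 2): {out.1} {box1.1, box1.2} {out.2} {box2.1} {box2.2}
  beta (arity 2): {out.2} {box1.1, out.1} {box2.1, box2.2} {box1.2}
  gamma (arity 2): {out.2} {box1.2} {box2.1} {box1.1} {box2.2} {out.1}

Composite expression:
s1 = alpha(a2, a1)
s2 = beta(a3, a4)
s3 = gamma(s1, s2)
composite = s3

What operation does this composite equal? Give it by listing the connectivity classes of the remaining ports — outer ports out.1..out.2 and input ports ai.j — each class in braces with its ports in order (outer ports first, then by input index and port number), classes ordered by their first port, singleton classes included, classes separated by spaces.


{out.1} {out.2} {a1.1} {a1.2} {a2.1, a2.2} {a3.1} {a3.2} {a4.1, a4.2}

Reachability decides: close wires over gamma-identified ports.
the subtree at alpha composes to {out.1} {out.2} {a1.1} {a1.2} {a2.1, a2.2} on (a2, a1); out.j = own outer ports
the subtree at beta composes to {out.1, a3.1} {out.2} {a3.2} {a4.1, a4.2} on (a3, a4); out.j = own outer ports
the subtree at gamma composes to {out.1} {out.2} {a1.1} {a1.2} {a2.1, a2.2} {a3.1} {a3.2} {a4.1, a4.2} on (a2, a1, a3, a4); out.j = own outer ports


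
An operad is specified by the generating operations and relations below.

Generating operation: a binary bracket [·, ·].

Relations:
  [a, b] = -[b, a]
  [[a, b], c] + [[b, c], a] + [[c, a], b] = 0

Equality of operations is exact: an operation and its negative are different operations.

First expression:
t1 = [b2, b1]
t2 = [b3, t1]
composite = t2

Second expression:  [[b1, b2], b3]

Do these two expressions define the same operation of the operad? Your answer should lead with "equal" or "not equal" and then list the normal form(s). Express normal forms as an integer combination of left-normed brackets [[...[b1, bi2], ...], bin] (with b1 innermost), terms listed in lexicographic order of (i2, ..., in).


equal; the common form is [[b1, b2], b3]


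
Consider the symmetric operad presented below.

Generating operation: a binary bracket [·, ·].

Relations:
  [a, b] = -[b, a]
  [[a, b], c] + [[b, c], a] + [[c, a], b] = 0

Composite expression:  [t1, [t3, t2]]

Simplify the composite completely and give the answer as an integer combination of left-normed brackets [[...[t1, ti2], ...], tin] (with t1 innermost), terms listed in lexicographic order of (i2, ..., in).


-[[t1, t2], t3] + [[t1, t3], t2]

Antisymmetry and Jacobi reduce to t1-anchored left-normed brackets.
Composite bracket: [t1, [t3, t2]]
The bracket unfolds into 4 signed words via [a, b] = ab - ba (2^2 = 4).
Words beginning with t1 determine it all:
  sign of t1t2t3 is -1, so it contributes -[[t1, t2], t3]
  sign of t1t3t2 is +1, so it contributes +[[t1, t3], t2]


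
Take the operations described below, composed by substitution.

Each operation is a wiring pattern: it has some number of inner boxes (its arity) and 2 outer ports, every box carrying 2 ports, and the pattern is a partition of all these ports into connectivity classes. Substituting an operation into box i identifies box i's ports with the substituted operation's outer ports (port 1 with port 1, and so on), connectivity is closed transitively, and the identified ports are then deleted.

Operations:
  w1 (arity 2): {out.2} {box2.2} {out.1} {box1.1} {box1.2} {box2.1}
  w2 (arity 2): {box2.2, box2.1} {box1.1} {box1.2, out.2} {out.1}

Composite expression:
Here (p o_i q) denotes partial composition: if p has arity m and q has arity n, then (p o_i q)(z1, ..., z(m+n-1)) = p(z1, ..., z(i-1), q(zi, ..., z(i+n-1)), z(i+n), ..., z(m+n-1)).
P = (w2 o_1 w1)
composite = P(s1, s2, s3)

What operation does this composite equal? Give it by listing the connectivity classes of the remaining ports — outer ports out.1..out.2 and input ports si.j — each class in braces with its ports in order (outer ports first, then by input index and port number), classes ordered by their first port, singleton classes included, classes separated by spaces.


{out.1} {out.2} {s1.1} {s1.2} {s2.1} {s2.2} {s3.1, s3.2}

Two ports join when wires chain via w2-identified ports.
w1 over (s1, s2) gives {out.1} {out.2} {s1.1} {s1.2} {s2.1} {s2.2}, out.j being that stage's outer ports
w2 over (s1, s2, s3) gives {out.1} {out.2} {s1.1} {s1.2} {s2.1} {s2.2} {s3.1, s3.2}, out.j being that stage's outer ports


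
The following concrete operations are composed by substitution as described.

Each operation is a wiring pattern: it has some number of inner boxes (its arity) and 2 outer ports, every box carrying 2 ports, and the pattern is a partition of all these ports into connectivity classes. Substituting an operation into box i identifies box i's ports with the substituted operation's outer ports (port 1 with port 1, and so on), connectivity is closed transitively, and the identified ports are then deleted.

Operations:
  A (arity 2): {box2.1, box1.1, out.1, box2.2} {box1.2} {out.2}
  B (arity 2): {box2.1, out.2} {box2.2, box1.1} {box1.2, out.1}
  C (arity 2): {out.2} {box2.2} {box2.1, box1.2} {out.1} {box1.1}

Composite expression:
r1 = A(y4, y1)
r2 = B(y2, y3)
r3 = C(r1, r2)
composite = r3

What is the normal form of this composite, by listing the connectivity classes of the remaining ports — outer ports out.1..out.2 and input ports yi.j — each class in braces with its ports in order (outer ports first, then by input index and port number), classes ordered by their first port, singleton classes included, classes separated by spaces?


{out.1} {out.2} {y1.1, y1.2, y4.1} {y2.1, y3.2} {y2.2} {y3.1} {y4.2}

Treat the ports identified at C as solder joints: merge, then drop.
after A, the pattern on (y4, y1) reads {out.1, y1.1, y1.2, y4.1} {out.2} {y4.2} (out.j = its outer ports)
after B, the pattern on (y2, y3) reads {out.1, y2.2} {out.2, y3.1} {y2.1, y3.2} (out.j = its outer ports)
after C, the pattern on (y4, y1, y2, y3) reads {out.1} {out.2} {y1.1, y1.2, y4.1} {y2.1, y3.2} {y2.2} {y3.1} {y4.2} (out.j = its outer ports)


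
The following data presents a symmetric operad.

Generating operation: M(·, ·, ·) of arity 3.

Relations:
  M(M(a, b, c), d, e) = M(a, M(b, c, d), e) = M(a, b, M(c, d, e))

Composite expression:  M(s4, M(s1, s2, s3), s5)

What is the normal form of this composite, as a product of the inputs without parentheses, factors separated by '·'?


s4 · s1 · s2 · s3 · s5

The M-tree's shape is irrelevant; the s-reading-order decides.
M(s1, s2, s3) reduces to s1 · s2 · s3
M(s4, M(s1, s2, s3), s5) reduces to s4 · s1 · s2 · s3 · s5
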